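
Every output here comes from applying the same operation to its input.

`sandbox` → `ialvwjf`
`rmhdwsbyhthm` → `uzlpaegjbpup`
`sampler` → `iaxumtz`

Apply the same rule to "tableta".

ibtjbmi

Each output is the input with this applied: shift every letter 8 places forward in the alphabet (wrapping around), then swap each adjacent pair of characters (1↔2, 3↔4, ...).
Applying both steps to "tableta": "bijtmbi", then "ibtjbmi".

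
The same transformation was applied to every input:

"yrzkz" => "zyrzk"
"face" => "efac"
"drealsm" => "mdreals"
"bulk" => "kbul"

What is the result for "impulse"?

eimpuls

The rule is to move the last character to the front.
So "impulse" becomes "eimpuls".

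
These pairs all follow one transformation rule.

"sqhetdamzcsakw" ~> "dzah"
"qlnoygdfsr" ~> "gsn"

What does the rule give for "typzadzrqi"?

dqp

Looking at the pairs, the operation is to keep one character in every 3, starting at position 3 (positions 3rd, 6th, 9th, ...), then move the first character to the end.
Working it through for "typzadzrqi": intermediate "pdq", final "dqp".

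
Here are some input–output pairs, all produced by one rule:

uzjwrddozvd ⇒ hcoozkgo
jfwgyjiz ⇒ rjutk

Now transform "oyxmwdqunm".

xhobfyx

The pattern: shift every letter 11 places forward in the alphabet (wrapping around), then delete the first 3 characters.
Working it through for "oyxmwdqunm": intermediate "zjixhobfyx", final "xhobfyx".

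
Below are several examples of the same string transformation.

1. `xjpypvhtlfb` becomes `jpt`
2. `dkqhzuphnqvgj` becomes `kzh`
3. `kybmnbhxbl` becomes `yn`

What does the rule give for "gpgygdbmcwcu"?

pgm

Looking at the pairs, the operation is to delete the last 3 characters, then keep one character in every 3, starting at position 2 (positions 2nd, 5th, 8th, ...).
"gpgygdbmcwcu" → "gpgygdbmc" → "pgm".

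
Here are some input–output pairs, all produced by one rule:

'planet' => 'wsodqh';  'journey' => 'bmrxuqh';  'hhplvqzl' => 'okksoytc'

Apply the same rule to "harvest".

wkduyhv

Each output is the input with this applied: shift every letter 3 places forward in the alphabet (wrapping around), then move the last character to the front.
Applying both steps to "harvest": "kduyhvw", then "wkduyhv".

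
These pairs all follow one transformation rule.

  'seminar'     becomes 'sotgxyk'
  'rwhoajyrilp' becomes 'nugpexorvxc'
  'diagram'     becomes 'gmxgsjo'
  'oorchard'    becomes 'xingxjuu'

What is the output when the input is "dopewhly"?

vkcnreju

Each output is the input with this applied: shift every letter 6 places forward in the alphabet (wrapping around), then move the first 2 characters to the end (rotate left by 2).
On "dopewhly" that produces "vkcnreju".
(Check on "seminar": → "yksotgx" → "sotgxyk" ✓)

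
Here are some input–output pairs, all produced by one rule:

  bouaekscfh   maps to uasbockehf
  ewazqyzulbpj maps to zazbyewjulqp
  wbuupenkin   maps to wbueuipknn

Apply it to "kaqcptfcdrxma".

In each case the input is transformed by: sort the characters into reverse alphabetical order, then take characters alternately from the front and the back (1st, last, 2nd, 2nd-last, ...).
For "kaqcptfcdrxma" the result is "xatarcqcpdmfk".

xatarcqcpdmfk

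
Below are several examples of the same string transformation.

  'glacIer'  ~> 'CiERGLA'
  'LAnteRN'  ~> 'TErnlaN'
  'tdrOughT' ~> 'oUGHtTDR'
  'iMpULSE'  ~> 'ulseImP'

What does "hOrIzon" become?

Each output is the input with this applied: flip the case of every letter, then move the first 3 characters to the end (rotate left by 3).
On "hOrIzon": the first step gives "HoRiZON", and the second then gives "iZONHoR".

iZONHoR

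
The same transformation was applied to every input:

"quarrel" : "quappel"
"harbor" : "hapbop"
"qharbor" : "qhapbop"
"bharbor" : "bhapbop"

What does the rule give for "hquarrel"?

What's happening: replace every "r" with "p".
So "hquarrel" becomes "hquappel".

hquappel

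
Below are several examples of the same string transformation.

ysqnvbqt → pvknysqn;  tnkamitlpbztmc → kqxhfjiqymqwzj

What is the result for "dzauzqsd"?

warxnwap

Rule — shift every letter 3 places backward in the alphabet (wrapping around), then swap each adjacent pair of characters (1↔2, 3↔4, ...).
Starting from "dzauzqsd": after the first operation, "awxrwnpa"; after the second, "warxnwap".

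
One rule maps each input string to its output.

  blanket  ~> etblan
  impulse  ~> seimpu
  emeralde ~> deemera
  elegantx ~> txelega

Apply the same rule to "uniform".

rmunif

The transformation: move the last 2 characters to the front (rotate right by 2), then delete the last character.
For "uniform", step one produces "rmunifo"; step two turns that into "rmunif".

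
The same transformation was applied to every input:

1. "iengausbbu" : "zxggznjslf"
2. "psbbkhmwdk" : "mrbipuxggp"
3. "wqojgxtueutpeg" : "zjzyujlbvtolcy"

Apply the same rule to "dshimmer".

rrjwixmn

Rule — shift every letter 5 places forward in the alphabet (wrapping around), then swap the front and back halves of the string.
For "dshimmer", step one produces "ixmnrrjw"; step two turns that into "rrjwixmn".
(Check on "psbbkhmwdk": → "uxggpmrbip" → "mrbipuxggp" ✓)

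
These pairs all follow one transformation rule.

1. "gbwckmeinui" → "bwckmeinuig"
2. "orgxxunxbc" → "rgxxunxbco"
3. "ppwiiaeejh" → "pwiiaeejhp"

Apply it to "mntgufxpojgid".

ntgufxpojgidm

In each case the input is transformed by: move the first character to the end.
For "mntgufxpojgid" the result is "ntgufxpojgidm".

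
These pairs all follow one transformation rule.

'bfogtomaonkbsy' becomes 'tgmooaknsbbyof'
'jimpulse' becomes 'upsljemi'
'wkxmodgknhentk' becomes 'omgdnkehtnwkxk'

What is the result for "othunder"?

The transformation: move the first 3 characters to the end (rotate left by 3), then swap each adjacent pair of characters (1↔2, 3↔4, ...).
Working it through for "othunder": intermediate "underoth", final "nuedorht".

nuedorht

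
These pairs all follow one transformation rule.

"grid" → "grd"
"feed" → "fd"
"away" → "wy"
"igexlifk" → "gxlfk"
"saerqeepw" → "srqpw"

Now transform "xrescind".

xrscnd

The transformation: remove every vowel.
"xrescind" → "xrscnd".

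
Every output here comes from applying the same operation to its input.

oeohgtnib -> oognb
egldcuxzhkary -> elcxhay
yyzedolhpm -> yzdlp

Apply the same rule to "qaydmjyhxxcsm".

What's happening: keep every other character starting from the first (positions 1st, 3rd, 5th, ...).
Applying that to "qaydmjyhxxcsm" gives "qymyxcm".

qymyxcm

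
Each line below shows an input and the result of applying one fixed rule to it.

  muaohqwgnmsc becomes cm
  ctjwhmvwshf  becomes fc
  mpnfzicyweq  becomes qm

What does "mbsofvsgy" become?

The pattern: move the first character to the end, then keep only the last 2 characters.
For "mbsofvsgy", step one produces "bsofvsgym"; step two turns that into "ym".

ym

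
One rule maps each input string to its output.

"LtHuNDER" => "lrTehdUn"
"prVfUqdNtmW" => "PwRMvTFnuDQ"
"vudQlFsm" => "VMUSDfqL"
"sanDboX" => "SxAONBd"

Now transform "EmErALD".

edMleaR

In each case the input is transformed by: take characters alternately from the front and the back (1st, last, 2nd, 2nd-last, ...), then flip the case of every letter.
Working it through for "EmErALD": intermediate "EDmLEAr", final "edMleaR".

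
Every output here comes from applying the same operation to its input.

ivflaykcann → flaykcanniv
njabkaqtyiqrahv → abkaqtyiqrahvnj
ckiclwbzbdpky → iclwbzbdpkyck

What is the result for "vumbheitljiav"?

mbheitljiavvu

The pattern: move the first 2 characters to the end (rotate left by 2).
Doing the same to "vumbheitljiav": "mbheitljiavvu".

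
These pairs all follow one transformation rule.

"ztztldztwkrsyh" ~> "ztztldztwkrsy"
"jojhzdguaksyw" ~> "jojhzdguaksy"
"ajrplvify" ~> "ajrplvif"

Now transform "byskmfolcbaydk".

Looking at the pairs, the operation is to delete the last character.
Applying that to "byskmfolcbaydk" gives "byskmfolcbayd".

byskmfolcbayd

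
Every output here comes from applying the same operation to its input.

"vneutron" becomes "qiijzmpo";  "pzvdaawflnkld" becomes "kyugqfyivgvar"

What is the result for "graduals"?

bnmgvvyp

The pattern: take characters alternately from the front and the back (1st, last, 2nd, 2nd-last, ...), then shift every letter 5 places backward in the alphabet (wrapping around).
On "graduals": the first step gives "gsrlaadu", and the second then gives "bnmgvvyp".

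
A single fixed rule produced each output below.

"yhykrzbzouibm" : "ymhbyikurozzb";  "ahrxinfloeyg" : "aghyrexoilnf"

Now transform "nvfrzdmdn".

nnvdfmrdz

In each case the input is transformed by: take characters alternately from the front and the back (1st, last, 2nd, 2nd-last, ...).
Doing the same to "nvfrzdmdn": "nnvdfmrdz".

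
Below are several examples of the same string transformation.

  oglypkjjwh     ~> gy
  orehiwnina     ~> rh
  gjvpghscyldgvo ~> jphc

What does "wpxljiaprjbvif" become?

plip

The transformation: keep every other character starting from the second (positions 2nd, 4th, 6th, ...), then delete the last 3 characters.
For "wpxljiaprjbvif", step one produces "plipjvf"; step two turns that into "plip".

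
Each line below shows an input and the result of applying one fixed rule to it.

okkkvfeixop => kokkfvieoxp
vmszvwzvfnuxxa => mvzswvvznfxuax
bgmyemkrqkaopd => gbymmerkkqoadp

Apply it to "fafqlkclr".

afqfkllcr

Rule — swap each adjacent pair of characters (1↔2, 3↔4, ...).
Doing the same to "fafqlkclr": "afqfkllcr".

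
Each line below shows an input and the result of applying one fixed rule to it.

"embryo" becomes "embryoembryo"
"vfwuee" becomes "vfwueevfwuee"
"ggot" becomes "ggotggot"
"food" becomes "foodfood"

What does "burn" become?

Each output is the input with this applied: write the whole string twice.
For "burn" the result is "burnburn".

burnburn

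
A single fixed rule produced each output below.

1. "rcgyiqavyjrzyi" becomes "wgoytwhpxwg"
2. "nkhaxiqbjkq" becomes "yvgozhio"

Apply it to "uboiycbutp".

Each output is the input with this applied: shift every letter 2 places backward in the alphabet (wrapping around), then delete the first 3 characters.
For "uboiycbutp", step one produces "szmgwazsrn"; step two turns that into "gwazsrn".
(Check on "rcgyiqavyjrzyi": → "paewgoytwhpxwg" → "wgoytwhpxwg" ✓)

gwazsrn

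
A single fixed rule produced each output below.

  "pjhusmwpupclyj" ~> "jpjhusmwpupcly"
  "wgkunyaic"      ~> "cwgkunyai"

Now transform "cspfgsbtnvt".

Rule — move the last character to the front.
So "cspfgsbtnvt" becomes "tcspfgsbtnv".

tcspfgsbtnv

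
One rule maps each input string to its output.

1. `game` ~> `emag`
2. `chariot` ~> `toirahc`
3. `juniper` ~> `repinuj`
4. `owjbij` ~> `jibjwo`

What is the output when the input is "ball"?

Rule — reverse the string.
On "ball" that produces "llab".

llab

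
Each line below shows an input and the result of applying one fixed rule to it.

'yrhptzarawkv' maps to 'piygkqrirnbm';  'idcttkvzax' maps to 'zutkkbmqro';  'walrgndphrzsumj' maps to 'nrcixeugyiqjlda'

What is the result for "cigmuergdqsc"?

tzxdlvixuhjt

The transformation: shift every letter 9 places backward in the alphabet (wrapping around).
For "cigmuergdqsc" the result is "tzxdlvixuhjt".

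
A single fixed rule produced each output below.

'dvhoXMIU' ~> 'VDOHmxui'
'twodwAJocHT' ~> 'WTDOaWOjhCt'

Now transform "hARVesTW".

aHvrSEwt

Looking at the pairs, the operation is to flip the case of every letter, then swap each adjacent pair of characters (1↔2, 3↔4, ...).
Applying both steps to "hARVesTW": "HarvEStw", then "aHvrSEwt".
(Check on "dvhoXMIU": → "DVHOxmiu" → "VDOHmxui" ✓)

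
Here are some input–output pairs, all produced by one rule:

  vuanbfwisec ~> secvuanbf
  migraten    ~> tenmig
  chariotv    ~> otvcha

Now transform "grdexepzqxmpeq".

In each case the input is transformed by: move the last 3 characters to the front (rotate right by 3), then delete the last 2 characters.
Applying both steps to "grdexepzqxmpeq": "peqgrdexepzqxm", then "peqgrdexepzq".
(Check on "migraten": → "tenmigra" → "tenmig" ✓)

peqgrdexepzq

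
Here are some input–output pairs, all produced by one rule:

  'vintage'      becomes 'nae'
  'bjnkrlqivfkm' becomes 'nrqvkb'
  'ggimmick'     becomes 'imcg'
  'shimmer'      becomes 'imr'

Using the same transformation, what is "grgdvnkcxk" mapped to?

gvkxg

Each output is the input with this applied: move the first character to the end, then keep every other character starting from the second (positions 2nd, 4th, 6th, ...).
"grgdvnkcxk" → "rgdvnkcxkg" → "gvkxg".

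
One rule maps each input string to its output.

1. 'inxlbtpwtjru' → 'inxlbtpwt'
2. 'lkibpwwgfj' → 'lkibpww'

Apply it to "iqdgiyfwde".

iqdgiyf

In each case the input is transformed by: delete the last 3 characters.
On "iqdgiyfwde" that produces "iqdgiyf".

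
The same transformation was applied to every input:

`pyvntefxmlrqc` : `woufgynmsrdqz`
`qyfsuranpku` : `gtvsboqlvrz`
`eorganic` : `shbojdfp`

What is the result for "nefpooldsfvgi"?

What's happening: shift every letter 1 place forward in the alphabet (wrapping around), then move the first 2 characters to the end (rotate left by 2).
Working it through for "nefpooldsfvgi": intermediate "ofgqppmetgwhj", final "gqppmetgwhjof".

gqppmetgwhjof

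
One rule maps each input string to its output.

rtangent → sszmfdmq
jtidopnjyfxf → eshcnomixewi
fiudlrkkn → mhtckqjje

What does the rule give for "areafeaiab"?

aqdzedzhzz

Looking at the pairs, the operation is to shift every letter 1 place backward in the alphabet (wrapping around), then swap the first and last characters.
Starting from "areafeaiab": after the first operation, "zqdzedzhza"; after the second, "aqdzedzhzz".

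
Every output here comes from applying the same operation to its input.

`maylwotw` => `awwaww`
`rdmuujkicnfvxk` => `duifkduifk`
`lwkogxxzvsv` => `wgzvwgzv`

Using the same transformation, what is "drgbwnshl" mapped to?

rwhrwh

Each output is the input with this applied: keep one character in every 3, starting at position 2 (positions 2nd, 5th, 8th, ...), then write the whole string twice.
"drgbwnshl" → "rwh" → "rwhrwh".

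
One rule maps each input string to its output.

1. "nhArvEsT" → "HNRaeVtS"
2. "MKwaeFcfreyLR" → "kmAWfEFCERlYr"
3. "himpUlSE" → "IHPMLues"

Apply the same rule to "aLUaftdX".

lAAuTFxD

The transformation: swap each adjacent pair of characters (1↔2, 3↔4, ...), then flip the case of every letter.
On "aLUaftdX" that produces "lAAuTFxD".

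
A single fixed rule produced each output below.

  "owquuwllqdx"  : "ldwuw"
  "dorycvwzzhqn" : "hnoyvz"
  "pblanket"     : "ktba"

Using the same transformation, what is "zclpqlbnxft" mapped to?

nfcpl

The pattern: keep every other character starting from the second (positions 2nd, 4th, 6th, ...), then move the last 2 characters to the front (rotate right by 2).
Starting from "zclpqlbnxft": after the first operation, "cplnf"; after the second, "nfcpl".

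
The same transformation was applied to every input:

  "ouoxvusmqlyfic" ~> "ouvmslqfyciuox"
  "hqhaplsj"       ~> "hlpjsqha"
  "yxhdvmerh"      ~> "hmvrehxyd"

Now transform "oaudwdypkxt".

udwpyxktaod

The rule is to swap each adjacent pair of characters (1↔2, 3↔4, ...), then move the first 3 characters to the end (rotate left by 3).
On "oaudwdypkxt" that produces "udwpyxktaod".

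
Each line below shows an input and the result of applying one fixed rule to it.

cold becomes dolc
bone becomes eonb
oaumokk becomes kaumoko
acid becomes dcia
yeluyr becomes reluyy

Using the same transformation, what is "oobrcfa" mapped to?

The pattern: swap the first and last characters.
Applying that to "oobrcfa" gives "aobrcfo".

aobrcfo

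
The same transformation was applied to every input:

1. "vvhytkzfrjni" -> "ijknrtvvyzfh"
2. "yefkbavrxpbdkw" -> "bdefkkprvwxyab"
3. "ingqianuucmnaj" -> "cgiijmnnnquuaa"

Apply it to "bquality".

Looking at the pairs, the operation is to sort the characters into alphabetical order, then move the first 2 characters to the end (rotate left by 2).
On "bquality": the first step gives "abilqtuy", and the second then gives "ilqtuyab".
(Check on "ingqianuucmnaj": → "aacgiijmnnnquu" → "cgiijmnnnquuaa" ✓)

ilqtuyab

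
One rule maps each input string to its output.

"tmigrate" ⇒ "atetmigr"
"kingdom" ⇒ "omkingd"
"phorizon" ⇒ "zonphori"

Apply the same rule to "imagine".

neimagi

In each case the input is transformed by: move the first 2 characters to the end (rotate left by 2), then move the first 3 characters to the end (rotate left by 3).
Applying both steps to "imagine": "agineim", then "neimagi".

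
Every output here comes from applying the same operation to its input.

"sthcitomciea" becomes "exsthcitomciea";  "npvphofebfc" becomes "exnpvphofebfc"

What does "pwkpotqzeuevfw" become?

expwkpotqzeuevfw

The transformation: prepend "ex".
Applying that to "pwkpotqzeuevfw" gives "expwkpotqzeuevfw".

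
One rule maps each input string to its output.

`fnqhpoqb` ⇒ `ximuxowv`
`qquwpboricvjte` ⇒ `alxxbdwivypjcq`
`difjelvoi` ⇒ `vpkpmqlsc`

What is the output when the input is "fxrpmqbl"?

What's happening: move the last 2 characters to the front (rotate right by 2), then shift every letter 7 places forward in the alphabet (wrapping around).
"fxrpmqbl" → "blfxrpmq" → "ismeywtx".

ismeywtx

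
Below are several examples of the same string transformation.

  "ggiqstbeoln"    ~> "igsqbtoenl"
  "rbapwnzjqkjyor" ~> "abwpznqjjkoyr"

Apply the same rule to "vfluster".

lfsuetr

The pattern: delete the first character, then swap each adjacent pair of characters (1↔2, 3↔4, ...).
Starting from "vfluster": after the first operation, "fluster"; after the second, "lfsuetr".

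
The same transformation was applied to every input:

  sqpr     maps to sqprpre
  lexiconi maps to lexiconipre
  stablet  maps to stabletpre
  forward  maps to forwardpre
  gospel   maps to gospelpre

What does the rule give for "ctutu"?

ctutupre

Rule — append "pre".
On "ctutu" that produces "ctutupre".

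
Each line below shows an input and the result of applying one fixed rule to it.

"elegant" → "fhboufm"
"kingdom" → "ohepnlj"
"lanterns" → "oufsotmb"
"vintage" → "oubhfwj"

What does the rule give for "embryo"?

cszpfn

The rule is to shift every letter 1 place forward in the alphabet (wrapping around), then move the first 2 characters to the end (rotate left by 2).
On "embryo": the first step gives "fncszp", and the second then gives "cszpfn".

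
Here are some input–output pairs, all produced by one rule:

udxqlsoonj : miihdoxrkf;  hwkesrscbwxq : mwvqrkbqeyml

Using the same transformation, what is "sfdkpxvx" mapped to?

jrprmzxe

What's happening: shift every letter 6 places backward in the alphabet (wrapping around), then swap the front and back halves of the string.
Doing the same to "sfdkpxvx": "jrprmzxe".
(Check on "hwkesrscbwxq": → "bqeymlmwvqrk" → "mwvqrkbqeyml" ✓)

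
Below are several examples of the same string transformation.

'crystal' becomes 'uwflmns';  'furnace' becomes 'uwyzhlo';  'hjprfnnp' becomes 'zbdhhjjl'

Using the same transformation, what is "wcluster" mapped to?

Each output is the input with this applied: sort the characters into alphabetical order, then shift every letter 6 places backward in the alphabet (wrapping around).
On "wcluster": the first step gives "celrstuw", and the second then gives "wyflmnoq".

wyflmnoq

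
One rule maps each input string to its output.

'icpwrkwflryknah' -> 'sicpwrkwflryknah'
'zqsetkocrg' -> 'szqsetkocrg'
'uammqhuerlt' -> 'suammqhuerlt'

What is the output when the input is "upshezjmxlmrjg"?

supshezjmxlmrjg

What's happening: prepend "s".
Applying that to "upshezjmxlmrjg" gives "supshezjmxlmrjg".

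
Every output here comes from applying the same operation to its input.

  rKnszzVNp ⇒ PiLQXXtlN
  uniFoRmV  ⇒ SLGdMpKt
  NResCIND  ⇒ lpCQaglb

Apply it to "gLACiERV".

In each case the input is transformed by: flip the case of every letter, then shift every letter 2 places backward in the alphabet (wrapping around).
For "gLACiERV", step one produces "GlacIerv"; step two turns that into "EjyaGcpt".

EjyaGcpt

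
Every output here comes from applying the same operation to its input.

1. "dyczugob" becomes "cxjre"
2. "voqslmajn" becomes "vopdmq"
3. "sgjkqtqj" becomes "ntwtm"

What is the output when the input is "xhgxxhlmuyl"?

aakopxbo

The transformation: delete the first 3 characters, then shift every letter 3 places forward in the alphabet (wrapping around).
So "xhgxxhlmuyl" becomes "aakopxbo".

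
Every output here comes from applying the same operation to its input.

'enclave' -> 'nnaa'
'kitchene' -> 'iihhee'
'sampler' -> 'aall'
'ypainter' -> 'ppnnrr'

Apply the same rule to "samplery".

The rule is to keep one character in every 3, starting at position 2 (positions 2nd, 5th, 8th, ...), then double every character.
Applying both steps to "samplery": "aly", then "aallyy".
(Check on "ypainter": → "pnr" → "ppnnrr" ✓)

aallyy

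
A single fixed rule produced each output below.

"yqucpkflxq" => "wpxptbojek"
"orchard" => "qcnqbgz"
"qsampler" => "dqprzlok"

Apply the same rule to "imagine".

The rule is to shift every letter 1 place backward in the alphabet (wrapping around), then move the last 2 characters to the front (rotate right by 2).
Starting from "imagine": after the first operation, "hlzfhmd"; after the second, "mdhlzfh".

mdhlzfh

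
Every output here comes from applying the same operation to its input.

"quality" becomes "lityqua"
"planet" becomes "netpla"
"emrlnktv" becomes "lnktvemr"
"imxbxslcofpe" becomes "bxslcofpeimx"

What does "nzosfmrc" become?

In each case the input is transformed by: move the first 3 characters to the end (rotate left by 3).
Applying that to "nzosfmrc" gives "sfmrcnzo".

sfmrcnzo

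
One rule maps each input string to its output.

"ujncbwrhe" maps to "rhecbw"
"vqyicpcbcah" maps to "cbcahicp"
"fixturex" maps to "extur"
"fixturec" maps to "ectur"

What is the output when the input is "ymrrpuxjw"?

The transformation: delete the first 3 characters, then move the first 3 characters to the end (rotate left by 3).
Starting from "ymrrpuxjw": after the first operation, "rpuxjw"; after the second, "xjwrpu".

xjwrpu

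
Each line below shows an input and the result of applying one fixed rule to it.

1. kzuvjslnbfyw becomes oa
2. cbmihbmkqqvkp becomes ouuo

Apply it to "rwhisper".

The transformation: shift every letter 4 places forward in the alphabet (wrapping around), then keep only the vowels.
Working it through for "rwhisper": intermediate "valmwtiv", final "ai".

ai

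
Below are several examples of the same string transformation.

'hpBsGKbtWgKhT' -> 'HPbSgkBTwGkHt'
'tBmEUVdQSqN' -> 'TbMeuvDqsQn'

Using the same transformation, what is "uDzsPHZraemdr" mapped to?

UdZSphzRAEMDR

Rule — flip the case of every letter.
"uDzsPHZraemdr" → "UdZSphzRAEMDR".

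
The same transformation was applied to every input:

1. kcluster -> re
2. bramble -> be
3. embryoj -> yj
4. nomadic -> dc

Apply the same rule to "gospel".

In each case the input is transformed by: swap each adjacent pair of characters (1↔2, 3↔4, ...), then keep only the last 2 characters.
"gospel" → "ogpsle" → "le".
(Check on "bramble": → "rbmalbe" → "be" ✓)

le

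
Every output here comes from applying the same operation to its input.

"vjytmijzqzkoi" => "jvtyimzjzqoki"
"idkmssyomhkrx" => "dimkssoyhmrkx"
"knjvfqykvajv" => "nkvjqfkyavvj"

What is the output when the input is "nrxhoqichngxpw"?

The rule is to swap each adjacent pair of characters (1↔2, 3↔4, ...).
So "nrxhoqichngxpw" becomes "rnhxqocinhxgwp".

rnhxqocinhxgwp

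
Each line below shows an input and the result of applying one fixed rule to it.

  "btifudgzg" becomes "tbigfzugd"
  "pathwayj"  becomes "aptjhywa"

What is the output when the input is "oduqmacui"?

douiqumca

The pattern: move the first character to the end, then take characters alternately from the front and the back (1st, last, 2nd, 2nd-last, ...).
On "oduqmacui": the first step gives "duqmacuio", and the second then gives "douiqumca".
(Check on "pathwayj": → "athwayjp" → "aptjhywa" ✓)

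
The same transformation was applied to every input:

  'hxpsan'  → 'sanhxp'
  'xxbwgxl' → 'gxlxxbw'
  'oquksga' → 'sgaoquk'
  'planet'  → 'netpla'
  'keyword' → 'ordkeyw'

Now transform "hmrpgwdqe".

In each case the input is transformed by: move the last 3 characters to the front (rotate right by 3).
"hmrpgwdqe" → "dqehmrpgw".

dqehmrpgw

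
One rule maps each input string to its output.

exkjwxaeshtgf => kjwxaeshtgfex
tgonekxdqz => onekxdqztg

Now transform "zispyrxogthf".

Looking at the pairs, the operation is to move the first 2 characters to the end (rotate left by 2).
Applying that to "zispyrxogthf" gives "spyrxogthfzi".

spyrxogthfzi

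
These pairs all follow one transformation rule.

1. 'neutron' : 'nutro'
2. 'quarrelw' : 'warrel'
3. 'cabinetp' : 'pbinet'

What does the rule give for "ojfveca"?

What's happening: delete the first 2 characters, then move the last character to the front.
For "ojfveca", step one produces "fveca"; step two turns that into "afvec".
(Check on "cabinetp": → "binetp" → "pbinet" ✓)

afvec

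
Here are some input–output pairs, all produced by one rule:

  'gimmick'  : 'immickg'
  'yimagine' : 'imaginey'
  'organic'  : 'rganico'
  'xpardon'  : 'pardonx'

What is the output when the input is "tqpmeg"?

The pattern: move the first character to the end.
So "tqpmeg" becomes "qpmegt".

qpmegt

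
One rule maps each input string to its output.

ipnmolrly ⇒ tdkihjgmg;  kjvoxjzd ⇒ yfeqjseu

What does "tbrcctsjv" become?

Looking at the pairs, the operation is to shift every letter 5 places backward in the alphabet (wrapping around), then move the last character to the front.
For "tbrcctsjv", step one produces "owmxxoneq"; step two turns that into "qowmxxone".

qowmxxone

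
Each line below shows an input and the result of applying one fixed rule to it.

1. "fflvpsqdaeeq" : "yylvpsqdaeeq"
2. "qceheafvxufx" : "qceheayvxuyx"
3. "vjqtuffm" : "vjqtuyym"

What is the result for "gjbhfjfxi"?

Rule — replace every "f" with "y".
"gjbhfjfxi" → "gjbhyjyxi".

gjbhyjyxi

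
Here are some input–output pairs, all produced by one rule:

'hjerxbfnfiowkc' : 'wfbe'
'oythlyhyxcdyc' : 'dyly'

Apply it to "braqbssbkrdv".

Looking at the pairs, the operation is to reverse the string, then keep one character in every 3, starting at position 3 (positions 3rd, 6th, 9th, ...).
On "braqbssbkrdv": the first step gives "vdrkbssbqarb", and the second then gives "rsqb".

rsqb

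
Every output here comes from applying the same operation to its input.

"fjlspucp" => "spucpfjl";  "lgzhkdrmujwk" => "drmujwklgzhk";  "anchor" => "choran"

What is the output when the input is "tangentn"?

The rule is to move the last character to the front, then swap the front and back halves of the string.
Applying both steps to "tangentn": "ntangent", then "gentntan".

gentntan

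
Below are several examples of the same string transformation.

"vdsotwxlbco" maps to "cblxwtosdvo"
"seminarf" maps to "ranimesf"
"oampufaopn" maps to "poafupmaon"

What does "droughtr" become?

Looking at the pairs, the operation is to reverse the string, then move the first character to the end.
"droughtr" → "rthguord" → "thguordr".

thguordr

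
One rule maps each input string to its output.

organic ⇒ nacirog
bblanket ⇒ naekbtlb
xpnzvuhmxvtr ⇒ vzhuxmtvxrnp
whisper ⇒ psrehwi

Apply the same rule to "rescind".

Looking at the pairs, the operation is to move the first 3 characters to the end (rotate left by 3), then swap each adjacent pair of characters (1↔2, 3↔4, ...).
"rescind" → "icdners".

icdners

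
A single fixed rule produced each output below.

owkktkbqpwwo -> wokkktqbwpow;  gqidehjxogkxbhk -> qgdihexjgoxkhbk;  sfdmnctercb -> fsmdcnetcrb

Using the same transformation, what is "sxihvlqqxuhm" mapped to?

xshilvqquxmh

The transformation: swap each adjacent pair of characters (1↔2, 3↔4, ...).
On "sxihvlqqxuhm" that produces "xshilvqquxmh".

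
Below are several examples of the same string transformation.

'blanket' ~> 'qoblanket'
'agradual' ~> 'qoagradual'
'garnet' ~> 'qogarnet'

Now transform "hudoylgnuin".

qohudoylgnuin

Rule — prepend "qo".
Doing the same to "hudoylgnuin": "qohudoylgnuin".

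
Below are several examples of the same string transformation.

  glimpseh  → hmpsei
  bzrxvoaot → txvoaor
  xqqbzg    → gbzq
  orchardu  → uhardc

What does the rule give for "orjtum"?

Each output is the input with this applied: delete the first 2 characters, then swap the first and last characters.
For "orjtum" the result is "mtuj".

mtuj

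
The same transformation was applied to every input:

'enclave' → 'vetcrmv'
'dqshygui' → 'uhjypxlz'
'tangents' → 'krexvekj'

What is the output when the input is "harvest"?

In each case the input is transformed by: shift every letter 9 places backward in the alphabet (wrapping around).
On "harvest" that produces "yrimvjk".

yrimvjk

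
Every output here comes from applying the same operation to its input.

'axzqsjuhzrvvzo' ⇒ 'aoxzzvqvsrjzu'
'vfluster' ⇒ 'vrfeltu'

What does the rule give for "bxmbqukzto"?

The rule is to take characters alternately from the front and the back (1st, last, 2nd, 2nd-last, ...), then delete the last character.
For "bxmbqukzto", step one produces "boxtmzbkqu"; step two turns that into "boxtmzbkq".
(Check on "axzqsjuhzrvvzo": → "aoxzzvqvsrjzuh" → "aoxzzvqvsrjzu" ✓)

boxtmzbkq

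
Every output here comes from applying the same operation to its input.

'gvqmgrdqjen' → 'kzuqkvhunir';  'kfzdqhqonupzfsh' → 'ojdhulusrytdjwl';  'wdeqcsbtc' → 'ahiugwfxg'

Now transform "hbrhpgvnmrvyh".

Each output is the input with this applied: shift every letter 4 places forward in the alphabet (wrapping around).
Applying that to "hbrhpgvnmrvyh" gives "lfvltkzrqvzcl".

lfvltkzrqvzcl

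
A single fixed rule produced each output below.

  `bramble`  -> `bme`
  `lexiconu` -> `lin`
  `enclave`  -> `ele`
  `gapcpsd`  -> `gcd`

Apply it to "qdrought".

The transformation: keep one character in every 3, starting at position 1 (positions 1st, 4th, 7th, ...).
"qdrought" → "qoh".

qoh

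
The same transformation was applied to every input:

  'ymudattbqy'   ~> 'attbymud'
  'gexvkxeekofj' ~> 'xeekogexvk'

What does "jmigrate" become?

Looking at the pairs, the operation is to delete the last 2 characters, then swap the front and back halves of the string.
On "jmigrate": the first step gives "jmigra", and the second then gives "grajmi".

grajmi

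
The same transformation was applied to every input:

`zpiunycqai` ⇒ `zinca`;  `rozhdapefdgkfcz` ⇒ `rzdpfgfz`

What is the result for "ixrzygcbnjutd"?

In each case the input is transformed by: keep every other character starting from the first (positions 1st, 3rd, 5th, ...).
For "ixrzygcbnjutd" the result is "irycnud".

irycnud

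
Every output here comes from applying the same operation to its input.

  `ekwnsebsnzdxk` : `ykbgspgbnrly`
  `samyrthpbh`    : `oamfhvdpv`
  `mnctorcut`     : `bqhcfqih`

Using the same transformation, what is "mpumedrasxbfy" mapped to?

diasrfoglptm

The pattern: delete the first character, then shift every letter 12 places backward in the alphabet (wrapping around).
On "mpumedrasxbfy": the first step gives "pumedrasxbfy", and the second then gives "diasrfoglptm".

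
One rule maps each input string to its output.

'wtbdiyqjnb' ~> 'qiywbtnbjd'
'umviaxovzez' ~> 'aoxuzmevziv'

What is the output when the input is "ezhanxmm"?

xanemzmh

Each output is the input with this applied: take characters alternately from the front and the back (1st, last, 2nd, 2nd-last, ...), then move the last 3 characters to the front (rotate right by 3).
"ezhanxmm" → "emzmhxan" → "xanemzmh".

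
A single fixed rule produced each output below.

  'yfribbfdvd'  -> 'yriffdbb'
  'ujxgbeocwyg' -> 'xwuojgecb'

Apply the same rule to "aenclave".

What's happening: delete the last 2 characters, then sort the characters into reverse alphabetical order.
Starting from "aenclave": after the first operation, "aencla"; after the second, "nlecaa".

nlecaa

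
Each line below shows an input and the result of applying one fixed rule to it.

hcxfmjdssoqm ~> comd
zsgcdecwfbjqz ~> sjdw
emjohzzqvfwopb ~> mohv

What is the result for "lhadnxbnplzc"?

hlnb

In each case the input is transformed by: take characters alternately from the front and the back (1st, last, 2nd, 2nd-last, ...), then keep one character in every 3, starting at position 3 (positions 3rd, 6th, 9th, ...).
"lhadnxbnplzc" → "hlnb".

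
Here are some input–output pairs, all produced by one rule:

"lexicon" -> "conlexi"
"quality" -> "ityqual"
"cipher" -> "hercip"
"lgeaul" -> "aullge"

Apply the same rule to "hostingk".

The rule is to move the last 3 characters to the front (rotate right by 3).
"hostingk" → "ngkhosti".

ngkhosti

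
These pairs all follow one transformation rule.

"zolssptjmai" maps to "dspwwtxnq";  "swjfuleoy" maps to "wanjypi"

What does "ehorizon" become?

ilsvmd

The transformation: shift every letter 4 places forward in the alphabet (wrapping around), then delete the last 2 characters.
On "ehorizon": the first step gives "ilsvmdsr", and the second then gives "ilsvmd".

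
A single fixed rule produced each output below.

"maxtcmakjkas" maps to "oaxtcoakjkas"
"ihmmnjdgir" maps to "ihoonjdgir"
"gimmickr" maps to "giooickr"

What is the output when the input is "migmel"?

oigoel

Looking at the pairs, the operation is to replace every "m" with "o".
For "migmel" the result is "oigoel".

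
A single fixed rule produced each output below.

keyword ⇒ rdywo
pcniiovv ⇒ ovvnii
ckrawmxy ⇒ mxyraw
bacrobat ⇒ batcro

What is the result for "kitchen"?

entch

The pattern: delete the first 2 characters, then move the first 3 characters to the end (rotate left by 3).
Applying both steps to "kitchen": "tchen", then "entch".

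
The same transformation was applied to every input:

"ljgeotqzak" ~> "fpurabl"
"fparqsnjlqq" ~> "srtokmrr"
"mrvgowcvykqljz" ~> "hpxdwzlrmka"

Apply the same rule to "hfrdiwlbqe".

ejxmcrf

Rule — shift every letter 1 place forward in the alphabet (wrapping around), then delete the first 3 characters.
Applying that to "hfrdiwlbqe" gives "ejxmcrf".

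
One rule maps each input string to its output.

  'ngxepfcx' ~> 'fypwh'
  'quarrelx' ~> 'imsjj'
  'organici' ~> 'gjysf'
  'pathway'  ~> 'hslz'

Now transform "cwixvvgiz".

uoapnn

In each case the input is transformed by: shift every letter 8 places backward in the alphabet (wrapping around), then delete the last 3 characters.
Starting from "cwixvvgiz": after the first operation, "uoapnnyar"; after the second, "uoapnn".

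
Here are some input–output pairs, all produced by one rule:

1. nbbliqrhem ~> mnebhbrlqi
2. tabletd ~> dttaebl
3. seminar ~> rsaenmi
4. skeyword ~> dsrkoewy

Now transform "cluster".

rceltus

In each case the input is transformed by: take characters alternately from the front and the back (1st, last, 2nd, 2nd-last, ...), then swap each adjacent pair of characters (1↔2, 3↔4, ...).
For "cluster", step one produces "crleuts"; step two turns that into "rceltus".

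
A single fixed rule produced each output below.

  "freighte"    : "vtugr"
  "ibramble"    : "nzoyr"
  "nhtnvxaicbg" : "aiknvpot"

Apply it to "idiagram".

ntenz

The pattern: delete the first 3 characters, then shift every letter 13 places forward in the alphabet (wrapping around) — i.e. ROT13.
Applying both steps to "idiagram": "agram", then "ntenz".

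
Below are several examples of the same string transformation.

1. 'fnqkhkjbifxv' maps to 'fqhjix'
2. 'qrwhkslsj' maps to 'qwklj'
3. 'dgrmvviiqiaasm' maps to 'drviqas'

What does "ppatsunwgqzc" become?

The transformation: keep every other character starting from the first (positions 1st, 3rd, 5th, ...).
Applying that to "ppatsunwgqzc" gives "pasngz".

pasngz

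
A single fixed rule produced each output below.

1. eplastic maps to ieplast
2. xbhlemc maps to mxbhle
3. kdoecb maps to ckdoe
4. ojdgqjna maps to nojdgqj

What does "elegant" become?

nelega

In each case the input is transformed by: delete the last character, then move the last character to the front.
Working it through for "elegant": intermediate "elegan", final "nelega".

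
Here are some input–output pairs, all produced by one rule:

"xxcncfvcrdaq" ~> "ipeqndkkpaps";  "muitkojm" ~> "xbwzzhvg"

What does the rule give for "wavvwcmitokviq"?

In each case the input is transformed by: shift every letter 13 places forward in the alphabet (wrapping around) — i.e. ROT13, then swap the front and back halves of the string.
For "wavvwcmitokviq", step one produces "jniijpzvgbxivd"; step two turns that into "vgbxivdjniijpz".

vgbxivdjniijpz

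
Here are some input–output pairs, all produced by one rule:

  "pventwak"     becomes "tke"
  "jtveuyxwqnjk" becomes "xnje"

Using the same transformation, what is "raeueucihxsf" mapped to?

Looking at the pairs, the operation is to swap the front and back halves of the string, then keep one character in every 3, starting at position 1 (positions 1st, 4th, 7th, ...).
Applying both steps to "raeueucihxsf": "cihxsfraeueu", then "cxru".

cxru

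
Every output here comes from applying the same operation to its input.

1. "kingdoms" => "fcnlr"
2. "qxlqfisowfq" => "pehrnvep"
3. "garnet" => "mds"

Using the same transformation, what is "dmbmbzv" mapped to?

In each case the input is transformed by: delete the first 3 characters, then shift every letter 1 place backward in the alphabet (wrapping around).
For "dmbmbzv", step one produces "mbzv"; step two turns that into "layu".
(Check on "garnet": → "net" → "mds" ✓)

layu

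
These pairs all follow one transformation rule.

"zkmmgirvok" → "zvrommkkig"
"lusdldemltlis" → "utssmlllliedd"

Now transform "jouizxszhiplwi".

Each output is the input with this applied: sort the characters into reverse alphabetical order.
For "jouizxszhiplwi" the result is "zzxwuspoljiiih".

zzxwuspoljiiih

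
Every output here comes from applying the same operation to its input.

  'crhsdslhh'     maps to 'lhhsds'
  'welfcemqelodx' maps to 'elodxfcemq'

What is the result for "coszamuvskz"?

vskzzamu

Rule — delete the first 3 characters, then swap the front and back halves of the string.
"coszamuvskz" → "zamuvskz" → "vskzzamu".
(Check on "crhsdslhh": → "sdslhh" → "lhhsds" ✓)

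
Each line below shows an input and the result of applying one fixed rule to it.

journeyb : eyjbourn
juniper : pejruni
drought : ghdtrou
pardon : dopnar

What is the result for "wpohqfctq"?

In each case the input is transformed by: swap the first and last characters, then move the last 3 characters to the front (rotate right by 3).
"wpohqfctq" → "qpohqfctw" → "ctwqpohqf".

ctwqpohqf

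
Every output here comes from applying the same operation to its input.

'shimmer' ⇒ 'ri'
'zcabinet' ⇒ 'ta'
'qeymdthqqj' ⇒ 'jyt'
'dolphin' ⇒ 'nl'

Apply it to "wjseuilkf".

The pattern: move the last 3 characters to the front (rotate right by 3), then keep one character in every 3, starting at position 3 (positions 3rd, 6th, 9th, ...).
Working it through for "wjseuilkf": intermediate "lkfwjseui", final "fsi".

fsi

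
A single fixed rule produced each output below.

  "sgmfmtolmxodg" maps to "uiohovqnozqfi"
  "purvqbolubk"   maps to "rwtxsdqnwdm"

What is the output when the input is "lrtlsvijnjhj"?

ntvnuxklpljl

The transformation: shift every letter 2 places forward in the alphabet (wrapping around).
"lrtlsvijnjhj" → "ntvnuxklpljl".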